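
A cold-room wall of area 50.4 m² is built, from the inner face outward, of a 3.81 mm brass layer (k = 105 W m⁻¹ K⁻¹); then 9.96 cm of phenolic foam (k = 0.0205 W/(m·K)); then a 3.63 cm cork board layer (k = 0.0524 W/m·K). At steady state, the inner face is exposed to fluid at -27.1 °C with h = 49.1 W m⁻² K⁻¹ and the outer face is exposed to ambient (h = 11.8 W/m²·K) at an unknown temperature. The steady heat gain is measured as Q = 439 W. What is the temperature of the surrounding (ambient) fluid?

Sum the resistances:
  R_conv,in = 1/(hA) = 1/(49.1·50.4) = 4.041×10^-4 K/W
  R_brass = L/(kA) = 0.00381/(105·50.4) = 7.200×10^-7 K/W
  R_phenolic foam = L/(kA) = 0.0996/(0.0205·50.4) = 0.09640 K/W
  R_cork board = L/(kA) = 0.0363/(0.0524·50.4) = 0.01375 K/W
  R_conv,out = 1/(hA) = 1/(11.8·50.4) = 0.001681 K/W
ΣR = 0.1122 K/W
ΔT = Q·ΣR = 439 × 0.1122 = 49.26 K
Heat flows inward, so T_out = T_in + ΔT = -27.1 + 49.26 = 22.2 °C

T_out = 22.2 °C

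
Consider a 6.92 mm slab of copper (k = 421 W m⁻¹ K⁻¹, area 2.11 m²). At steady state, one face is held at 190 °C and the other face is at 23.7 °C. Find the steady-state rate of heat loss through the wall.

Q = 21300 kW

Q = kA·ΔT/L = 421 × 2.11 × |190 °C − 23.7 °C| / 0.00692 = 2.13×10^7 W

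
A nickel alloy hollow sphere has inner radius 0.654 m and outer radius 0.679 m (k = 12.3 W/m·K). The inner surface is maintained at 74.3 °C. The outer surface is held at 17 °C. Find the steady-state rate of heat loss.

Q = 157 kW

Q = 4πk·ΔT/(1/r₁ − 1/r₂) = 4π × 12.3 × 57.3 / (1/0.654 − 1/0.679) = 1.57×10^5 W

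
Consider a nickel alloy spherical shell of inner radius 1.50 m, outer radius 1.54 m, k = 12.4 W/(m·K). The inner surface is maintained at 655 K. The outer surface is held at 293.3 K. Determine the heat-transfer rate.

Q = 3250 kW

Q = 4πk·ΔT/(1/r₁ − 1/r₂) = 4π × 12.4 × 361.7 / (1/1.50 − 1/1.54) = 3.25×10^6 W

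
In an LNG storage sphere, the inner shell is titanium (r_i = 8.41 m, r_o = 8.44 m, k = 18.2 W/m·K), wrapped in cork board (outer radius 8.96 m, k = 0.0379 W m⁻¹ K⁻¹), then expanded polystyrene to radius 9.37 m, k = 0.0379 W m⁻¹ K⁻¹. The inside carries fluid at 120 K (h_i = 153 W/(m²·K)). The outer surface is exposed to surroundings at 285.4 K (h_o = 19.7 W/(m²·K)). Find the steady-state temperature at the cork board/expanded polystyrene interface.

T = 216.6 K

Series thermal resistances, inner to outer:
  R_conv,in = 1/(4πr²h) = 1/(4π·8.41²·153) = 7.354×10^-6 K/W
  R_titanium = (1/8.41 − 1/8.44)/(4πk) = 4.227×10^-4/(4π·18.2) = 1.848×10^-6 K/W
  R_cork board = (1/8.44 − 1/8.96)/(4πk) = 0.006876/(4π·0.0379) = 0.01444 K/W
  R_expanded polystyrene = (1/8.96 − 1/9.37)/(4πk) = 0.004884/(4π·0.0379) = 0.01025 K/W
  R_conv,out = 1/(4πr²h) = 1/(4π·9.37²·19.7) = 4.601×10^-5 K/W
ΣR = 7.354×10^-6 + 1.848×10^-6 + 0.01444 + 0.01025 + 4.601×10^-5 = 0.02475 K/W
Q = ΔT/ΣR = (120 K − 285.4 K)/0.02475 = -6683 W
From the inner boundary to the cork board/expanded polystyrene interface, ΣR_partial = 0.01445 K/W.
T_interface = T_in − Q·ΣR_partial = 120 K − (-6683)(0.01445) = 216.6 K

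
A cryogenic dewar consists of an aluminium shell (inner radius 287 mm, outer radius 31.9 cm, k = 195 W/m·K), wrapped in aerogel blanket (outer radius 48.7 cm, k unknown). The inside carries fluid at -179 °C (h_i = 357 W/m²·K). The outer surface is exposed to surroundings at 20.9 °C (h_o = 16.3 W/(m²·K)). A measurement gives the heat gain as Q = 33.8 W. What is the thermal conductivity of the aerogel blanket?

ΣR = ΔT/Q = |-179 − 20.9|/33.8 = 5.914 K/W
Known resistances:
  R_conv,in = 1/(4πr²h) = 1/(4π·0.287²·357) = 0.002706 K/W
  R_aluminium = (1/0.287 − 1/0.319)/(4πk) = 0.3495/(4π·195) = 1.426×10^-4 K/W
  R_conv,out = 1/(4πr²h) = 1/(4π·0.487²·16.3) = 0.02058 K/W
R_aerogel blanket = ΣR − ΣR_known = 5.914 − 0.02343 = 5.891 K/W
(1/r₁−1/r₂)/(4πk) = 5.891 ⇒ k = 1.081/(4π·5.891) = 0.0146 W/m·K

k = 0.0146 W/m·K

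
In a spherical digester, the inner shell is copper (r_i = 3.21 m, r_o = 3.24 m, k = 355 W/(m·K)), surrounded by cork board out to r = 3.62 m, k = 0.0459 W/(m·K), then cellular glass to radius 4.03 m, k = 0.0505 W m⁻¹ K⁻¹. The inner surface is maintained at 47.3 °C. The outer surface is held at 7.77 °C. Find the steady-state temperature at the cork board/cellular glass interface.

Series thermal resistances, inner to outer:
  R_copper = (1/3.21 − 1/3.24)/(4πk) = 0.002885/(4π·355) = 6.466×10^-7 K/W
  R_cork board = (1/3.24 − 1/3.62)/(4πk) = 0.03240/(4π·0.0459) = 0.05617 K/W
  R_cellular glass = (1/3.62 − 1/4.03)/(4πk) = 0.02810/(4π·0.0505) = 0.04429 K/W
ΣR = 6.466×10^-7 + 0.05617 + 0.04429 = 0.1005 K/W
Q = ΔT/ΣR = (47.3 °C − 7.77 °C)/0.1005 = 393.3 W
From the inner boundary to the cork board/cellular glass interface, ΣR_partial = 0.05617 K/W.
T_interface = T_in − Q·ΣR_partial = 47.3 °C − (393.3)(0.05617) = 25.2 °C

T = 25.2 °C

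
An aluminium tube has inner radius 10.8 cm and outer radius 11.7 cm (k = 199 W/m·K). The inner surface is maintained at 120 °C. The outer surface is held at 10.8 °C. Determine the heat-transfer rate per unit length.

Q' = 1710 kW/m

Q' = 2πk·ΔT/ln(r₂/r₁) = 2π × 199 × 109.2 / ln(0.117/0.108) = 1.71×10^6 W/m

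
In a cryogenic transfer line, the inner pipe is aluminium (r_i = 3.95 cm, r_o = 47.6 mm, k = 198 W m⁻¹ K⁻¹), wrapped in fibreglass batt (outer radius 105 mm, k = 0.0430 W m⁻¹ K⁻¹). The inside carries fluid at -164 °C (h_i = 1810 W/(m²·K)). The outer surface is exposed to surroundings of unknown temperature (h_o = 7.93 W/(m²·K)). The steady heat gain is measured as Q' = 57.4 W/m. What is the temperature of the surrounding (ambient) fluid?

T_out = 15.2 °C

Series resistances:
  R'_conv,in = 1/(2πr h) = 1/(2π·0.0395·1810) = 0.002226 m·K/W
  R'_aluminium = ln(0.0476/0.0395)/(2πk) = 0.1865/(2π·198) = 1.499×10^-4 m·K/W
  R'_fibreglass batt = ln(0.105/0.0476)/(2πk) = 0.7911/(2π·0.0430) = 2.928 m·K/W
  R'_conv,out = 1/(2πr h) = 1/(2π·0.105·7.93) = 0.1911 m·K/W
ΣR = 3.122 m·K/W
ΔT = Q'·ΣR = 57.4 × 3.122 = 179.2 K
Heat flows inward, so T_out = T_in + ΔT = -164 + 179.2 = 15.2 °C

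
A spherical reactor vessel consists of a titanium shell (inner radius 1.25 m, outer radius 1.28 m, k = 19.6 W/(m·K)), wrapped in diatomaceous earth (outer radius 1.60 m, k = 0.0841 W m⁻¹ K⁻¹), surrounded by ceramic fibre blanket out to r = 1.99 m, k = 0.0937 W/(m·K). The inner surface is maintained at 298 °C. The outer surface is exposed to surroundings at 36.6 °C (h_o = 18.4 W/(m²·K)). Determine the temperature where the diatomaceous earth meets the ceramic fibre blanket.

Resistance network (inner→outer):
  R_titanium = (1/1.25 − 1/1.28)/(4πk) = 0.01875/(4π·19.6) = 7.613×10^-5 K/W
  R_diatomaceous earth = (1/1.28 − 1/1.60)/(4πk) = 0.1562/(4π·0.0841) = 0.1478 K/W
  R_ceramic fibre blanket = (1/1.60 − 1/1.99)/(4πk) = 0.1225/(4π·0.0937) = 0.1040 K/W
  R_conv,out = 1/(4πr²h) = 1/(4π·1.99²·18.4) = 0.001092 K/W
ΣR = 7.613×10^-5 + 0.1478 + 0.1040 + 0.001092 = 0.2530 K/W
Q = ΔT/ΣR = (298 °C − 36.6 °C)/0.2530 = 1033 W
From the inner boundary to the diatomaceous earth/ceramic fibre blanket interface, ΣR_partial = 0.1479 K/W.
T_interface = T_in − Q·ΣR_partial = 298 °C − (1033)(0.1479) = 145 °C

T = 145 °C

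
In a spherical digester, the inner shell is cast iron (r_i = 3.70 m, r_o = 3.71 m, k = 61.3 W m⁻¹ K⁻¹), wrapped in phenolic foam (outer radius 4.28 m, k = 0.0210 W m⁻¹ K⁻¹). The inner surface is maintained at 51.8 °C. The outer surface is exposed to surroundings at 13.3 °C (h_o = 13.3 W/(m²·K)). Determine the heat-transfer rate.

Resistance network (inner→outer):
  R_cast iron = (1/3.70 − 1/3.71)/(4πk) = 7.285×10^-4/(4π·61.3) = 9.457×10^-7 K/W
  R_phenolic foam = (1/3.71 − 1/4.28)/(4πk) = 0.03590/(4π·0.0210) = 0.1360 K/W
  R_conv,out = 1/(4πr²h) = 1/(4π·4.28²·13.3) = 3.266×10^-4 K/W
ΣR = 9.457×10^-7 + 0.1360 + 3.266×10^-4 = 0.1363 K/W
Q = ΔT/ΣR = (51.8 °C − 13.3 °C)/0.1363 = 282 W

Q = 282 W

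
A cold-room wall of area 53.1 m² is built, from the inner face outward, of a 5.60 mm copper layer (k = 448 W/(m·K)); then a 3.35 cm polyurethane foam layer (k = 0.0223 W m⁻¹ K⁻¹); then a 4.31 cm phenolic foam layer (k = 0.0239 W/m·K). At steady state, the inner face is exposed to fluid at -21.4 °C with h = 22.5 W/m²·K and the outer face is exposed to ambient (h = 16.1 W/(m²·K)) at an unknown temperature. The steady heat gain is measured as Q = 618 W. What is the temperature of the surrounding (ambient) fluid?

Sum the resistances:
  R_conv,in = 1/(hA) = 1/(22.5·53.1) = 8.370×10^-4 K/W
  R_copper = L/(kA) = 0.00560/(448·53.1) = 2.354×10^-7 K/W
  R_polyurethane foam = L/(kA) = 0.0335/(0.0223·53.1) = 0.02829 K/W
  R_phenolic foam = L/(kA) = 0.0431/(0.0239·53.1) = 0.03396 K/W
  R_conv,out = 1/(hA) = 1/(16.1·53.1) = 0.001170 K/W
ΣR = 0.06426 K/W
ΔT = Q·ΣR = 618 × 0.06426 = 39.71 K
Heat flows inward, so T_out = T_in + ΔT = -21.4 + 39.71 = 18.3 °C

T_out = 18.3 °C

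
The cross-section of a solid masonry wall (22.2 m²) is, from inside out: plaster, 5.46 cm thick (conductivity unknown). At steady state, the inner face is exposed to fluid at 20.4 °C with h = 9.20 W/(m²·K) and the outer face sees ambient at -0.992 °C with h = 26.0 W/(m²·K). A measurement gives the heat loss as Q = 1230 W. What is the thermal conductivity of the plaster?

ΣR = ΔT/Q = |20.4 − -0.992|/1230 = 0.01739 K/W
Known resistances:
  R_conv,in = 1/(hA) = 1/(9.20·22.2) = 0.004896 K/W
  R_conv,out = 1/(hA) = 1/(26.0·22.2) = 0.001733 K/W
R_plaster = ΣR − ΣR_known = 0.01739 − 0.006629 = 0.01076 K/W
L/(kA) = 0.01076 ⇒ k = 0.0546/(0.01076·22.2) = 0.229 W/m·K

k = 0.229 W/m·K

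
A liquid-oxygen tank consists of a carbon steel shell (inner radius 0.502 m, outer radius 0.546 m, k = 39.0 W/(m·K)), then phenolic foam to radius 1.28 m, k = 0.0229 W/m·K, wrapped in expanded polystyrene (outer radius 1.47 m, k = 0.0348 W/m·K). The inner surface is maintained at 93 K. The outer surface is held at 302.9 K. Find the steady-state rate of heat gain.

Series thermal resistances, inner to outer:
  R_carbon steel = (1/0.502 − 1/0.546)/(4πk) = 0.1605/(4π·39.0) = 3.276×10^-4 K/W
  R_phenolic foam = (1/0.546 − 1/1.28)/(4πk) = 1.050/(4π·0.0229) = 3.650 K/W
  R_expanded polystyrene = (1/1.28 − 1/1.47)/(4πk) = 0.1010/(4π·0.0348) = 0.2309 K/W
ΣR = 3.276×10^-4 + 3.650 + 0.2309 = 3.881 K/W
Q = ΔT/ΣR = (93 K − 302.9 K)/3.881 = -54.1 W
(Negative Q ⇒ heat flows inward; heat gain = 54.1 W.)

Q = 54.1 W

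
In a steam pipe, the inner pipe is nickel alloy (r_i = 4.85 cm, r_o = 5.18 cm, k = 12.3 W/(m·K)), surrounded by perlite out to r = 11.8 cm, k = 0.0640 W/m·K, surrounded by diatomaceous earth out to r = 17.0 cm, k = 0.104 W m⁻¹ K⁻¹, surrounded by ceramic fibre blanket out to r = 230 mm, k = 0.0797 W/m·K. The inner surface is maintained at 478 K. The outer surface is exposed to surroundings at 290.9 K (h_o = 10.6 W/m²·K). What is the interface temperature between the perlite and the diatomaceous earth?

Resistance network (inner→outer):
  R'_nickel alloy = ln(0.0518/0.0485)/(2πk) = 0.06583/(2π·12.3) = 8.518×10^-4 m·K/W
  R'_perlite = ln(0.118/0.0518)/(2πk) = 0.8233/(2π·0.0640) = 2.047 m·K/W
  R'_diatomaceous earth = ln(0.170/0.118)/(2πk) = 0.3651/(2π·0.104) = 0.5587 m·K/W
  R'_ceramic fibre blanket = ln(0.230/0.170)/(2πk) = 0.3023/(2π·0.0797) = 0.6036 m·K/W
  R'_conv,out = 1/(2πr h) = 1/(2π·0.230·10.6) = 0.06528 m·K/W
ΣR = 8.518×10^-4 + 2.047 + 0.5587 + 0.6036 + 0.06528 = 3.275 m·K/W
Q' = ΔT/ΣR = (478 K − 290.9 K)/3.275 = 57.13 W/m
From the inner boundary to the perlite/diatomaceous earth interface, ΣR_partial = 2.048 m·K/W.
T_interface = T_in − Q'·ΣR_partial = 478 K − (57.13)(2.048) = 361.0 K

T = 361.0 K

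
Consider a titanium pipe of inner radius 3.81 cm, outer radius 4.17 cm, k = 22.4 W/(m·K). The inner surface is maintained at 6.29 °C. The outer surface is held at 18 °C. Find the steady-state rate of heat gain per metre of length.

Q' = 18300 W/m

Q' = 2πk·ΔT/ln(r₂/r₁) = 2π × 22.4 × 11.71 / ln(0.0417/0.0381) = 18300 W/m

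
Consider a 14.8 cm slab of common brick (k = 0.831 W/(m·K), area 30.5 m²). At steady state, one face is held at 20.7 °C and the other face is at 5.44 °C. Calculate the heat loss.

Q = kA·ΔT/L = 0.831 × 30.5 × |20.7 °C − 5.44 °C| / 0.148 = 2610 W

Q = 2610 W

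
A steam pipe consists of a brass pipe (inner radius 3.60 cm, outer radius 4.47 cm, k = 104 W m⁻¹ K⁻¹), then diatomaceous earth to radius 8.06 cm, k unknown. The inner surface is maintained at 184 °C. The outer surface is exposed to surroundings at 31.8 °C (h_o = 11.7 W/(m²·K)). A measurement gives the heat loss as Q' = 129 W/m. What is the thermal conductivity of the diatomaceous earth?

k = 0.0928 W/m·K

ΣR = ΔT/Q' = |184 − 31.8|/129 = 1.180 m·K/W
Known resistances:
  R'_brass = ln(0.0447/0.0360)/(2πk) = 0.2165/(2π·104) = 3.312×10^-4 m·K/W
  R'_conv,out = 1/(2πr h) = 1/(2π·0.0806·11.7) = 0.1688 m·K/W
R_diatomaceous earth = ΣR − ΣR_known = 1.180 − 0.1691 = 1.011 m·K/W
ln(r₂/r₁)/(2πk) = 1.011 ⇒ k = 0.5895/(2π·1.011) = 0.0928 W/m·K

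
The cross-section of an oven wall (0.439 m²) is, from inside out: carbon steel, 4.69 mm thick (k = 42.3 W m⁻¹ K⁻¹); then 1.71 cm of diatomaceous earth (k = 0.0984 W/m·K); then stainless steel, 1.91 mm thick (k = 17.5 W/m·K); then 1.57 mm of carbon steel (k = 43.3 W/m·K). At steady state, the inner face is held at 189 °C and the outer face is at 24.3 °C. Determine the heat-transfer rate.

Series thermal resistances, inner to outer:
  R_carbon steel = L/(kA) = 0.00469/(42.3·0.439) = 2.526×10^-4 K/W
  R_diatomaceous earth = L/(kA) = 0.0171/(0.0984·0.439) = 0.3959 K/W
  R_stainless steel = L/(kA) = 0.00191/(17.5·0.439) = 2.486×10^-4 K/W
  R_carbon steel = L/(kA) = 0.00157/(43.3·0.439) = 8.259×10^-5 K/W
ΣR = 2.526×10^-4 + 0.3959 + 2.486×10^-4 + 8.259×10^-5 = 0.3965 K/W
Q = ΔT/ΣR = (189 °C − 24.3 °C)/0.3965 = 415 W

Q = 415 W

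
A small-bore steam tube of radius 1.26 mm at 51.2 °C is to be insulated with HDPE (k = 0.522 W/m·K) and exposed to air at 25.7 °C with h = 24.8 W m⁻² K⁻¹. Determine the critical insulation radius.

r_cr = 2.10 cm

For a cylinder, r_cr = k_ins/h = 0.522/24.8 = 0.0210 m = 2.10 cm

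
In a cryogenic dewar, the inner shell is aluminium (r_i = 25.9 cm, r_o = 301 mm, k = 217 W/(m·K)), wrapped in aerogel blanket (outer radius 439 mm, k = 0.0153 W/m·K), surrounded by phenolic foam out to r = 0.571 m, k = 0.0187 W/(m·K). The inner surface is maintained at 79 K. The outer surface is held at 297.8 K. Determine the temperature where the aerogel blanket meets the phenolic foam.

Series thermal resistances, inner to outer:
  R_aluminium = (1/0.259 − 1/0.301)/(4πk) = 0.5387/(4π·217) = 1.976×10^-4 K/W
  R_aerogel blanket = (1/0.301 − 1/0.439)/(4πk) = 1.044/(4π·0.0153) = 5.432 K/W
  R_phenolic foam = (1/0.439 − 1/0.571)/(4πk) = 0.5266/(4π·0.0187) = 2.241 K/W
ΣR = 1.976×10^-4 + 5.432 + 2.241 = 7.673 K/W
Q = ΔT/ΣR = (79 K − 297.8 K)/7.673 = -28.52 W
From the inner boundary to the aerogel blanket/phenolic foam interface, ΣR_partial = 5.432 K/W.
T_interface = T_in − Q·ΣR_partial = 79 K − (-28.52)(5.432) = 233.9 K

T = 233.9 K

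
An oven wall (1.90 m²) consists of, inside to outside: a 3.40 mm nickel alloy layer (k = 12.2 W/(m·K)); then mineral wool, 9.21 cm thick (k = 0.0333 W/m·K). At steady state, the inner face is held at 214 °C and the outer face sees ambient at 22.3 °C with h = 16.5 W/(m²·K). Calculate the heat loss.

Q = 129 W

Treat each layer as a resistance in series:
  R_nickel alloy = L/(kA) = 0.00340/(12.2·1.90) = 1.467×10^-4 K/W
  R_mineral wool = L/(kA) = 0.0921/(0.0333·1.90) = 1.456 K/W
  R_conv,out = 1/(hA) = 1/(16.5·1.90) = 0.03190 K/W
ΣR = 1.467×10^-4 + 1.456 + 0.03190 = 1.488 K/W
Q = ΔT/ΣR = (214 °C − 22.3 °C)/1.488 = 129 W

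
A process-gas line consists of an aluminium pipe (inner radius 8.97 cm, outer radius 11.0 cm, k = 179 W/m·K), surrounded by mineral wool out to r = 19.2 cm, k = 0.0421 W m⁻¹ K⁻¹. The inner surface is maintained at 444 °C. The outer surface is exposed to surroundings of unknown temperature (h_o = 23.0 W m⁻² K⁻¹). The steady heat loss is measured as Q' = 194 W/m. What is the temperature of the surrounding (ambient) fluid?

Sum the resistances:
  R'_aluminium = ln(0.110/0.0897)/(2πk) = 0.2040/(2π·179) = 1.814×10^-4 m·K/W
  R'_mineral wool = ln(0.192/0.110)/(2πk) = 0.5570/(2π·0.0421) = 2.106 m·K/W
  R'_conv,out = 1/(2πr h) = 1/(2π·0.192·23.0) = 0.03604 m·K/W
ΣR = 2.142 m·K/W
ΔT = Q'·ΣR = 194 × 2.142 = 415.5 K
Heat flows outward, so T_out = T_in − ΔT = 444 − 415.5 = 28.5 °C

T_out = 28.5 °C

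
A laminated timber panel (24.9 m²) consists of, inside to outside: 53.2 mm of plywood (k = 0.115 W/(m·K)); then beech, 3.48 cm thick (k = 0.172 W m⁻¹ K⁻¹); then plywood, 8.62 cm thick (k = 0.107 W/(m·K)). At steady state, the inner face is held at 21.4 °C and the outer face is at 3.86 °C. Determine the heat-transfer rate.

Resistance network (inner→outer):
  R_plywood = L/(kA) = 0.0532/(0.115·24.9) = 0.01858 K/W
  R_beech = L/(kA) = 0.0348/(0.172·24.9) = 0.008126 K/W
  R_plywood = L/(kA) = 0.0862/(0.107·24.9) = 0.03235 K/W
ΣR = 0.01858 + 0.008126 + 0.03235 = 0.05906 K/W
Q = ΔT/ΣR = (21.4 °C − 3.86 °C)/0.05906 = 297 W

Q = 297 W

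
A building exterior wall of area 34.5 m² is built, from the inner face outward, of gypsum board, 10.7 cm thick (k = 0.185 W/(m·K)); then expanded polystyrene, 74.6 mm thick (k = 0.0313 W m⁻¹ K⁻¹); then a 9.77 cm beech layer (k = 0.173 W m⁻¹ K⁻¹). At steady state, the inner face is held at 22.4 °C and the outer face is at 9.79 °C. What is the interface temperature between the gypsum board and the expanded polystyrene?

Treat each layer as a resistance in series:
  R_gypsum board = L/(kA) = 0.107/(0.185·34.5) = 0.01676 K/W
  R_expanded polystyrene = L/(kA) = 0.0746/(0.0313·34.5) = 0.06908 K/W
  R_beech = L/(kA) = 0.0977/(0.173·34.5) = 0.01637 K/W
ΣR = 0.01676 + 0.06908 + 0.01637 = 0.1022 K/W
Q = ΔT/ΣR = (22.4 °C − 9.79 °C)/0.1022 = 123.4 W
From the inner boundary to the gypsum board/expanded polystyrene interface, ΣR_partial = 0.01676 K/W.
T_interface = T_in − Q·ΣR_partial = 22.4 °C − (123.4)(0.01676) = 20.3 °C

T = 20.3 °C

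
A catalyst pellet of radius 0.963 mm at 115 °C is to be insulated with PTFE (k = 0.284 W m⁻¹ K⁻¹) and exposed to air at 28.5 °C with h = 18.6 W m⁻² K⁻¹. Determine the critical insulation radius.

For a sphere, r_cr = 2k_ins/h = 2·0.284/18.6 = 0.0305 m = 3.05 cm

r_cr = 3.05 cm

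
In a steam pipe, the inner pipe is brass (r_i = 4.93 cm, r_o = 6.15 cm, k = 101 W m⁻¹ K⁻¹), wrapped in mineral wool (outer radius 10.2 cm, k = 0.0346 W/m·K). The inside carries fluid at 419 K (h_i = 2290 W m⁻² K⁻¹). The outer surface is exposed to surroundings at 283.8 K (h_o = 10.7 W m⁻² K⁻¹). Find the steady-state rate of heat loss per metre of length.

Resistance network (inner→outer):
  R'_conv,in = 1/(2πr h) = 1/(2π·0.0493·2290) = 0.001410 m·K/W
  R'_brass = ln(0.0615/0.0493)/(2πk) = 0.2211/(2π·101) = 3.484×10^-4 m·K/W
  R'_mineral wool = ln(0.102/0.0615)/(2πk) = 0.5059/(2π·0.0346) = 2.327 m·K/W
  R'_conv,out = 1/(2πr h) = 1/(2π·0.102·10.7) = 0.1458 m·K/W
ΣR = 0.001410 + 3.484×10^-4 + 2.327 + 0.1458 = 2.475 m·K/W
Q' = ΔT/ΣR = (419 K − 283.8 K)/2.475 = 54.6 W/m

Q' = 54.6 W/m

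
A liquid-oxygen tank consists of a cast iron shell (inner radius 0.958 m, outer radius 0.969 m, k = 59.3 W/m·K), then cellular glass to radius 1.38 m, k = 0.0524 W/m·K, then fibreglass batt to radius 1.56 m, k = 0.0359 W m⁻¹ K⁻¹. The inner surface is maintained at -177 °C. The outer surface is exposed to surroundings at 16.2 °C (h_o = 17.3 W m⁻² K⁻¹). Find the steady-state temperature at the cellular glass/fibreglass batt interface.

Series thermal resistances, inner to outer:
  R_cast iron = (1/0.958 − 1/0.969)/(4πk) = 0.01185/(4π·59.3) = 1.590×10^-5 K/W
  R_cellular glass = (1/0.969 − 1/1.38)/(4πk) = 0.3074/(4π·0.0524) = 0.4668 K/W
  R_fibreglass batt = (1/1.38 − 1/1.56)/(4πk) = 0.08361/(4π·0.0359) = 0.1853 K/W
  R_conv,out = 1/(4πr²h) = 1/(4π·1.56²·17.3) = 0.001890 K/W
ΣR = 1.590×10^-5 + 0.4668 + 0.1853 + 0.001890 = 0.6540 K/W
Q = ΔT/ΣR = (-177 °C − 16.2 °C)/0.6540 = -295.4 W
From the inner boundary to the cellular glass/fibreglass batt interface, ΣR_partial = 0.4668 K/W.
T_interface = T_in − Q·ΣR_partial = -177 °C − (-295.4)(0.4668) = -39.1 °C

T = -39.1 °C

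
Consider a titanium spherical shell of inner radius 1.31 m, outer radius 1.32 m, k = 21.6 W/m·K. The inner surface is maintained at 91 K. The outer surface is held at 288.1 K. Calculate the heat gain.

Q = 9250 kW

Q = 4πk·ΔT/(1/r₁ − 1/r₂) = 4π × 21.6 × 197.1 / (1/1.31 − 1/1.32) = 9.25×10^6 W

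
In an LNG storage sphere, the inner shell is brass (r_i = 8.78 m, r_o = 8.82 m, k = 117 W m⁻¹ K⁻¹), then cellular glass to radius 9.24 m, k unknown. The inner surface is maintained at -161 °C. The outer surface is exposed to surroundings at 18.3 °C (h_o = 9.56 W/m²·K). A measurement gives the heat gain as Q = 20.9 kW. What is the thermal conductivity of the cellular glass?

ΣR = ΔT/Q = |-161 − 18.3|/20900 = 0.008579 K/W
Known resistances:
  R_brass = (1/8.78 − 1/8.82)/(4πk) = 5.165×10^-4/(4π·117) = 3.513×10^-7 K/W
  R_conv,out = 1/(4πr²h) = 1/(4π·9.24²·9.56) = 9.750×10^-5 K/W
R_cellular glass = ΣR − ΣR_known = 0.008579 − 9.785×10^-5 = 0.008481 K/W
(1/r₁−1/r₂)/(4πk) = 0.008481 ⇒ k = 0.005154/(4π·0.008481) = 0.0484 W/m·K

k = 0.0484 W/m·K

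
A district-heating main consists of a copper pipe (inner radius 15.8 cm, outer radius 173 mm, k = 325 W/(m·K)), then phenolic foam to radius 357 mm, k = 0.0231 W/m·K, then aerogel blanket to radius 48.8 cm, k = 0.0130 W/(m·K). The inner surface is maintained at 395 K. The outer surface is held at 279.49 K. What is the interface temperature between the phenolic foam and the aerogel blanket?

Series thermal resistances, inner to outer:
  R'_copper = ln(0.173/0.158)/(2πk) = 0.09070/(2π·325) = 4.441×10^-5 m·K/W
  R'_phenolic foam = ln(0.357/0.173)/(2πk) = 0.7244/(2π·0.0231) = 4.991 m·K/W
  R'_aerogel blanket = ln(0.488/0.357)/(2πk) = 0.3126/(2π·0.0130) = 3.827 m·K/W
ΣR = 4.441×10^-5 + 4.991 + 3.827 = 8.818 m·K/W
Q' = ΔT/ΣR = (395 K − 279.49 K)/8.818 = 13.10 W/m
From the inner boundary to the phenolic foam/aerogel blanket interface, ΣR_partial = 4.991 m·K/W.
T_interface = T_in − Q'·ΣR_partial = 395 K − (13.10)(4.991) = 329.6 K

T = 329.6 K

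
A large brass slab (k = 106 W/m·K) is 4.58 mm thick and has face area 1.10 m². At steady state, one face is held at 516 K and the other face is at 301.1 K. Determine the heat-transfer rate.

Q = kA·ΔT/L = 106 × 1.10 × |516 K − 301.1 K| / 0.00458 = 5.47×10^6 W

Q = 5470 kW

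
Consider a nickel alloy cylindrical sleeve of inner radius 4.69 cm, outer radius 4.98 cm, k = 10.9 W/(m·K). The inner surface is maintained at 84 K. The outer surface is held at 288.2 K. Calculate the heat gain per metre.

Q' = 2πk·ΔT/ln(r₂/r₁) = 2π × 10.9 × 204.2 / ln(0.0498/0.0469) = 2.33×10^5 W/m

Q' = 2.33×10^5 W/m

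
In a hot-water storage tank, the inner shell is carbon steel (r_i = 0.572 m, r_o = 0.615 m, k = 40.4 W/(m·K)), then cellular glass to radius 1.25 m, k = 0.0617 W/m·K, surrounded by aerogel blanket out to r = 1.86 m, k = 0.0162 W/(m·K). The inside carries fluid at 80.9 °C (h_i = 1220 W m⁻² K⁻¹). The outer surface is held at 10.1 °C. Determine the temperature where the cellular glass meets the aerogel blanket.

Treat each layer as a resistance in series:
  R_conv,in = 1/(4πr²h) = 1/(4π·0.572²·1220) = 1.994×10^-4 K/W
  R_carbon steel = (1/0.572 − 1/0.615)/(4πk) = 0.1222/(4π·40.4) = 2.408×10^-4 K/W
  R_cellular glass = (1/0.615 − 1/1.25)/(4πk) = 0.8260/(4π·0.0617) = 1.065 K/W
  R_aerogel blanket = (1/1.25 − 1/1.86)/(4πk) = 0.2624/(4π·0.0162) = 1.289 K/W
ΣR = 1.994×10^-4 + 2.408×10^-4 + 1.065 + 1.289 = 2.354 K/W
Q = ΔT/ΣR = (80.9 °C − 10.1 °C)/2.354 = 30.08 W
From the inner boundary to the cellular glass/aerogel blanket interface, ΣR_partial = 1.065 K/W.
T_interface = T_in − Q·ΣR_partial = 80.9 °C − (30.08)(1.065) = 48.9 °C

T = 48.9 °C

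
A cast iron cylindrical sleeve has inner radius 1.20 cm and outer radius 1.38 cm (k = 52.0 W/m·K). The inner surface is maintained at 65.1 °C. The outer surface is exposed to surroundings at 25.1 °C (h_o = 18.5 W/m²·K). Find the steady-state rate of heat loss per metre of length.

Series thermal resistances, inner to outer:
  R'_cast iron = ln(0.0138/0.0120)/(2πk) = 0.1398/(2π·52.0) = 4.278×10^-4 m·K/W
  R'_conv,out = 1/(2πr h) = 1/(2π·0.0138·18.5) = 0.6234 m·K/W
ΣR = 4.278×10^-4 + 0.6234 = 0.6238 m·K/W
Q' = ΔT/ΣR = (65.1 °C − 25.1 °C)/0.6238 = 64.1 W/m

Q' = 64.1 W/m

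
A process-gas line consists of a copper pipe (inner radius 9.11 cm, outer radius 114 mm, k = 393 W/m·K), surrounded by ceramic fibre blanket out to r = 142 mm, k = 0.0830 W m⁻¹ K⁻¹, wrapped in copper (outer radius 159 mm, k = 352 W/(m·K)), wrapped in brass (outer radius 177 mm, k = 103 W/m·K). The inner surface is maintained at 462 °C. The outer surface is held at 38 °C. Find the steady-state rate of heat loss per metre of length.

Resistance network (inner→outer):
  R'_copper = ln(0.114/0.0911)/(2πk) = 0.2242/(2π·393) = 9.081×10^-5 m·K/W
  R'_ceramic fibre blanket = ln(0.142/0.114)/(2πk) = 0.2196/(2π·0.0830) = 0.4211 m·K/W
  R'_copper = ln(0.159/0.142)/(2πk) = 0.1131/(2π·352) = 5.113×10^-5 m·K/W
  R'_brass = ln(0.177/0.159)/(2πk) = 0.1072/(2π·103) = 1.657×10^-4 m·K/W
ΣR = 9.081×10^-5 + 0.4211 + 5.113×10^-5 + 1.657×10^-4 = 0.4214 m·K/W
Q' = ΔT/ΣR = (462 °C − 38 °C)/0.4214 = 1010 W/m

Q' = 1010 W/m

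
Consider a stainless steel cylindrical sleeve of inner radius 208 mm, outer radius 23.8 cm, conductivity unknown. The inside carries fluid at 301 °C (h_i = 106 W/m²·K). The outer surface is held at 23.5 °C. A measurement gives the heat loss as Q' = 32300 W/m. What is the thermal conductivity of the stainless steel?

k = 15.6 W/m·K

ΣR = ΔT/Q' = |301 − 23.5|/32300 = 0.008591 m·K/W
Known resistances:
  R'_conv,in = 1/(2πr h) = 1/(2π·0.208·106) = 0.007219 m·K/W
R_stainless steel = ΣR − ΣR_known = 0.008591 − 0.007219 = 0.001372 m·K/W
ln(r₂/r₁)/(2πk) = 0.001372 ⇒ k = 0.1347/(2π·0.001372) = 15.6 W/m·K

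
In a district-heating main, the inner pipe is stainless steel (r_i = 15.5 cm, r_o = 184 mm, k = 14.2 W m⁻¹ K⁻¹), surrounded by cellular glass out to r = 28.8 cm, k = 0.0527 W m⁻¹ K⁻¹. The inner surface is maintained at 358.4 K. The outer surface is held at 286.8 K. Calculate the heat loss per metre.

Treat each layer as a resistance in series:
  R'_stainless steel = ln(0.184/0.155)/(2πk) = 0.1715/(2π·14.2) = 0.001922 m·K/W
  R'_cellular glass = ln(0.288/0.184)/(2πk) = 0.4480/(2π·0.0527) = 1.353 m·K/W
ΣR = 0.001922 + 1.353 = 1.355 m·K/W
Q' = ΔT/ΣR = (358.4 K − 286.8 K)/1.355 = 52.8 W/m

Q' = 52.8 W/m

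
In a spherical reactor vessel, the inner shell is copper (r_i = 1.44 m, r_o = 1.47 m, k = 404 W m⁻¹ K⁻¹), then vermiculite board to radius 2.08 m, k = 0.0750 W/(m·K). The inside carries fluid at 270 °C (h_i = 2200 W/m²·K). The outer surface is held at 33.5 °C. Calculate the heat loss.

Treat each layer as a resistance in series:
  R_conv,in = 1/(4πr²h) = 1/(4π·1.44²·2200) = 1.744×10^-5 K/W
  R_copper = (1/1.44 − 1/1.47)/(4πk) = 0.01417/(4π·404) = 2.792×10^-6 K/W
  R_vermiculite board = (1/1.47 − 1/2.08)/(4πk) = 0.1995/(4π·0.0750) = 0.2117 K/W
ΣR = 1.744×10^-5 + 2.792×10^-6 + 0.2117 = 0.2117 K/W
Q = ΔT/ΣR = (270 °C − 33.5 °C)/0.2117 = 1120 W

Q = 1120 W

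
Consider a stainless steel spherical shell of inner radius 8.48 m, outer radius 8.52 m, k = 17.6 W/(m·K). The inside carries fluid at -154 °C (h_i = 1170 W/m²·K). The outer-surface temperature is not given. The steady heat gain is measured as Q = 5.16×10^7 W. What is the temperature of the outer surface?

Sum the resistances:
  R_conv,in = 1/(4πr²h) = 1/(4π·8.48²·1170) = 9.458×10^-7 K/W
  R_stainless steel = (1/8.48 − 1/8.52)/(4πk) = 5.536×10^-4/(4π·17.6) = 2.503×10^-6 K/W
ΣR = 3.449×10^-6 K/W
ΔT = Q·ΣR = 5.16×10^7 × 3.449×10^-6 = 178.0 K
Heat flows inward, so T_out = T_in + ΔT = -154 + 178.0 = 24.0 °C

T_out = 24.0 °C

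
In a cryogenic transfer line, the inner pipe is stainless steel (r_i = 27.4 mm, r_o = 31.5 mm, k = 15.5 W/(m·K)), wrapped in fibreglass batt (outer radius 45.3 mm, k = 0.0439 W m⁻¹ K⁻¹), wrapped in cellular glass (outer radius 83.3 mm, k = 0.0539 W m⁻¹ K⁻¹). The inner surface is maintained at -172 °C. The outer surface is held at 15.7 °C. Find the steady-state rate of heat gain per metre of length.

Series thermal resistances, inner to outer:
  R'_stainless steel = ln(0.0315/0.0274)/(2πk) = 0.1394/(2π·15.5) = 0.001432 m·K/W
  R'_fibreglass batt = ln(0.0453/0.0315)/(2πk) = 0.3633/(2π·0.0439) = 1.317 m·K/W
  R'_cellular glass = ln(0.0833/0.0453)/(2πk) = 0.6091/(2π·0.0539) = 1.799 m·K/W
ΣR = 0.001432 + 1.317 + 1.799 = 3.117 m·K/W
Q' = ΔT/ΣR = (-172 °C − 15.7 °C)/3.117 = -60.2 W/m
(Negative Q' ⇒ heat flows inward; heat gain = 60.2 W/m.)

Q' = 60.2 W/m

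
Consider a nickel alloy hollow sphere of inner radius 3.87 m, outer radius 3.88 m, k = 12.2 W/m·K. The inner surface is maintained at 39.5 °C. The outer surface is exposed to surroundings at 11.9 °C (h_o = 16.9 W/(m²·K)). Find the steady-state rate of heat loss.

Q = 87000 W

Series thermal resistances, inner to outer:
  R_nickel alloy = (1/3.87 − 1/3.88)/(4πk) = 6.660×10^-4/(4π·12.2) = 4.344×10^-6 K/W
  R_conv,out = 1/(4πr²h) = 1/(4π·3.88²·16.9) = 3.128×10^-4 K/W
ΣR = 4.344×10^-6 + 3.128×10^-4 = 3.171×10^-4 K/W
Q = ΔT/ΣR = (39.5 °C − 11.9 °C)/3.171×10^-4 = 87000 W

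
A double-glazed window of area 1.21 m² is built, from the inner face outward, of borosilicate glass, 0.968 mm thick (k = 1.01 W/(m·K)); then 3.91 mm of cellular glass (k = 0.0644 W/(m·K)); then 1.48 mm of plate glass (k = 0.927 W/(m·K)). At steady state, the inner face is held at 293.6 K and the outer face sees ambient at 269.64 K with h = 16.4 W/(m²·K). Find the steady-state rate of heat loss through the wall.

Q = 233 W

Treat each layer as a resistance in series:
  R_borosilicate glass = L/(kA) = 9.68×10^-4/(1.01·1.21) = 7.921×10^-4 K/W
  R_cellular glass = L/(kA) = 0.00391/(0.0644·1.21) = 0.05018 K/W
  R_plate glass = L/(kA) = 0.00148/(0.927·1.21) = 0.001319 K/W
  R_conv,out = 1/(hA) = 1/(16.4·1.21) = 0.05039 K/W
ΣR = 7.921×10^-4 + 0.05018 + 0.001319 + 0.05039 = 0.1027 K/W
Q = ΔT/ΣR = (293.6 K − 269.64 K)/0.1027 = 233 W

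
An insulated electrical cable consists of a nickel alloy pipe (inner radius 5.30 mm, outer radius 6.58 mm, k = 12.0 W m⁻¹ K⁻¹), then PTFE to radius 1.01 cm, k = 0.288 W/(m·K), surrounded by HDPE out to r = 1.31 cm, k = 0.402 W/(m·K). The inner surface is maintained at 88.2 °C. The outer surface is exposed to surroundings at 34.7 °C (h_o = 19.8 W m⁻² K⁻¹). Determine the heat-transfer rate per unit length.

Resistance network (inner→outer):
  R'_nickel alloy = ln(0.00658/0.00530)/(2πk) = 0.2163/(2π·12.0) = 0.002869 m·K/W
  R'_PTFE = ln(0.0101/0.00658)/(2πk) = 0.4285/(2π·0.288) = 0.2368 m·K/W
  R'_HDPE = ln(0.0131/0.0101)/(2πk) = 0.2601/(2π·0.402) = 0.1030 m·K/W
  R'_conv,out = 1/(2πr h) = 1/(2π·0.0131·19.8) = 0.6136 m·K/W
ΣR = 0.002869 + 0.2368 + 0.1030 + 0.6136 = 0.9563 m·K/W
Q' = ΔT/ΣR = (88.2 °C − 34.7 °C)/0.9563 = 55.9 W/m

Q' = 55.9 W/m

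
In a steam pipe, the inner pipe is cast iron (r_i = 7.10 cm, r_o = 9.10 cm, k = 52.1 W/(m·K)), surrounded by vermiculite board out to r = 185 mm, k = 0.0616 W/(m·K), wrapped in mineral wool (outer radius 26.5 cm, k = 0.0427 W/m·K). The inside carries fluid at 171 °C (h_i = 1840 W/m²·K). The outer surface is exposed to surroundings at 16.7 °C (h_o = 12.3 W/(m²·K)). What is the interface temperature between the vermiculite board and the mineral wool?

T = 83.2 °C

Series thermal resistances, inner to outer:
  R'_conv,in = 1/(2πr h) = 1/(2π·0.0710·1840) = 0.001218 m·K/W
  R'_cast iron = ln(0.0910/0.0710)/(2πk) = 0.2482/(2π·52.1) = 7.581×10^-4 m·K/W
  R'_vermiculite board = ln(0.185/0.0910)/(2πk) = 0.7095/(2π·0.0616) = 1.833 m·K/W
  R'_mineral wool = ln(0.265/0.185)/(2πk) = 0.3594/(2π·0.0427) = 1.339 m·K/W
  R'_conv,out = 1/(2πr h) = 1/(2π·0.265·12.3) = 0.04883 m·K/W
ΣR = 0.001218 + 7.581×10^-4 + 1.833 + 1.339 + 0.04883 = 3.223 m·K/W
Q' = ΔT/ΣR = (171 °C − 16.7 °C)/3.223 = 47.87 W/m
From the inner boundary to the vermiculite board/mineral wool interface, ΣR_partial = 1.835 m·K/W.
T_interface = T_in − Q'·ΣR_partial = 171 °C − (47.87)(1.835) = 83.2 °C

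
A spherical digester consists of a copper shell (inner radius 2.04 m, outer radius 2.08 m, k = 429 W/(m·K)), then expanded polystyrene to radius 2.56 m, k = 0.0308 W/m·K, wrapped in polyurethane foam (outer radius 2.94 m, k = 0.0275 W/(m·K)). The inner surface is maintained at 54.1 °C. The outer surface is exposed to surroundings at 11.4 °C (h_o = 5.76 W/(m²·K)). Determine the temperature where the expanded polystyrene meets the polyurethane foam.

Resistance network (inner→outer):
  R_copper = (1/2.04 − 1/2.08)/(4πk) = 0.009427/(4π·429) = 1.749×10^-6 K/W
  R_expanded polystyrene = (1/2.08 − 1/2.56)/(4πk) = 0.09014/(4π·0.0308) = 0.2329 K/W
  R_polyurethane foam = (1/2.56 − 1/2.94)/(4πk) = 0.05049/(4π·0.0275) = 0.1461 K/W
  R_conv,out = 1/(4πr²h) = 1/(4π·2.94²·5.76) = 0.001598 K/W
ΣR = 1.749×10^-6 + 0.2329 + 0.1461 + 0.001598 = 0.3806 K/W
Q = ΔT/ΣR = (54.1 °C − 11.4 °C)/0.3806 = 112.2 W
From the inner boundary to the expanded polystyrene/polyurethane foam interface, ΣR_partial = 0.2329 K/W.
T_interface = T_in − Q·ΣR_partial = 54.1 °C − (112.2)(0.2329) = 28.0 °C

T = 28.0 °C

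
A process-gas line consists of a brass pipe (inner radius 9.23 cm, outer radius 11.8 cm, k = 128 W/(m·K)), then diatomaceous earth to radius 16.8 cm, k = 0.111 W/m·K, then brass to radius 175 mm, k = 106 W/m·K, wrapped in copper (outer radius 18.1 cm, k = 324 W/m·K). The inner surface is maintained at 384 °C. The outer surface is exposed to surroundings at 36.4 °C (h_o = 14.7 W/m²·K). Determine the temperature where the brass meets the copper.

T = 73.1 °C

Treat each layer as a resistance in series:
  R'_brass = ln(0.118/0.0923)/(2πk) = 0.2456/(2π·128) = 3.054×10^-4 m·K/W
  R'_diatomaceous earth = ln(0.168/0.118)/(2πk) = 0.3533/(2π·0.111) = 0.5065 m·K/W
  R'_brass = ln(0.175/0.168)/(2πk) = 0.04082/(2π·106) = 6.129×10^-5 m·K/W
  R'_copper = ln(0.181/0.175)/(2πk) = 0.03371/(2π·324) = 1.656×10^-5 m·K/W
  R'_conv,out = 1/(2πr h) = 1/(2π·0.181·14.7) = 0.05982 m·K/W
ΣR = 3.054×10^-4 + 0.5065 + 6.129×10^-5 + 1.656×10^-5 + 0.05982 = 0.5667 m·K/W
Q' = ΔT/ΣR = (384 °C − 36.4 °C)/0.5667 = 613.4 W/m
From the inner boundary to the brass/copper interface, ΣR_partial = 0.5069 m·K/W.
T_interface = T_in − Q'·ΣR_partial = 384 °C − (613.4)(0.5069) = 73.1 °C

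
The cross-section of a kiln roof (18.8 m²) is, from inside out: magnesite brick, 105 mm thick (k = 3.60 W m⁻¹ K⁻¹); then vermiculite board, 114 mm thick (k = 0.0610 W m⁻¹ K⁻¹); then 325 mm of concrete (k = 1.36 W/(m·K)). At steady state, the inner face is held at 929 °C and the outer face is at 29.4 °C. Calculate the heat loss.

Q = 7.91 kW

Series thermal resistances, inner to outer:
  R_magnesite brick = L/(kA) = 0.105/(3.60·18.8) = 0.001551 K/W
  R_vermiculite board = L/(kA) = 0.114/(0.0610·18.8) = 0.09941 K/W
  R_concrete = L/(kA) = 0.325/(1.36·18.8) = 0.01271 K/W
ΣR = 0.001551 + 0.09941 + 0.01271 = 0.1137 K/W
Q = ΔT/ΣR = (929 °C − 29.4 °C)/0.1137 = 7910 W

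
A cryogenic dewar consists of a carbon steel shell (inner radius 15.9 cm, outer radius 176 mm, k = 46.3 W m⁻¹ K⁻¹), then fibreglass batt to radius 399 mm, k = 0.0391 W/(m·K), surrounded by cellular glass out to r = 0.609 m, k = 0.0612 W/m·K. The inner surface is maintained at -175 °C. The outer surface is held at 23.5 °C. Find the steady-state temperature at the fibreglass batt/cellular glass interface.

T = -5.9 °C

Series thermal resistances, inner to outer:
  R_carbon steel = (1/0.159 − 1/0.176)/(4πk) = 0.6075/(4π·46.3) = 0.001044 K/W
  R_fibreglass batt = (1/0.176 − 1/0.399)/(4πk) = 3.176/(4π·0.0391) = 6.463 K/W
  R_cellular glass = (1/0.399 − 1/0.609)/(4πk) = 0.8642/(4π·0.0612) = 1.124 K/W
ΣR = 0.001044 + 6.463 + 1.124 = 7.588 K/W
Q = ΔT/ΣR = (-175 °C − 23.5 °C)/7.588 = -26.16 W
From the inner boundary to the fibreglass batt/cellular glass interface, ΣR_partial = 6.464 K/W.
T_interface = T_in − Q·ΣR_partial = -175 °C − (-26.16)(6.464) = -5.9 °C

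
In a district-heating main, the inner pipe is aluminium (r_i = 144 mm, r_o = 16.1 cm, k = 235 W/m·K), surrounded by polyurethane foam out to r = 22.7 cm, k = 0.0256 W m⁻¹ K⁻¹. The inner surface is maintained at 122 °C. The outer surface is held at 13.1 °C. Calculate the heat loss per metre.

Treat each layer as a resistance in series:
  R'_aluminium = ln(0.161/0.144)/(2πk) = 0.1116/(2π·235) = 7.558×10^-5 m·K/W
  R'_polyurethane foam = ln(0.227/0.161)/(2πk) = 0.3435/(2π·0.0256) = 2.136 m·K/W
ΣR = 7.558×10^-5 + 2.136 = 2.136 m·K/W
Q' = ΔT/ΣR = (122 °C − 13.1 °C)/2.136 = 51.0 W/m

Q' = 51.0 W/m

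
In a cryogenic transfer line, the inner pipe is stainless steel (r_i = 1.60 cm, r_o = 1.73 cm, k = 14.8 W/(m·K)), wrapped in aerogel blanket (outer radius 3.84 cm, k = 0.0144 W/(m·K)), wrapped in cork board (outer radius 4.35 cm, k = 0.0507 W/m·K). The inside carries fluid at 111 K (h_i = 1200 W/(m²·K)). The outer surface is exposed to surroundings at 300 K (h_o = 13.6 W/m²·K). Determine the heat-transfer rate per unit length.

Treat each layer as a resistance in series:
  R'_conv,in = 1/(2πr h) = 1/(2π·0.0160·1200) = 0.008289 m·K/W
  R'_stainless steel = ln(0.0173/0.0160)/(2πk) = 0.07812/(2π·14.8) = 8.401×10^-4 m·K/W
  R'_aerogel blanket = ln(0.0384/0.0173)/(2πk) = 0.7974/(2π·0.0144) = 8.813 m·K/W
  R'_cork board = ln(0.0435/0.0384)/(2πk) = 0.1247/(2π·0.0507) = 0.3915 m·K/W
  R'_conv,out = 1/(2πr h) = 1/(2π·0.0435·13.6) = 0.2690 m·K/W
ΣR = 0.008289 + 8.401×10^-4 + 8.813 + 0.3915 + 0.2690 = 9.483 m·K/W
Q' = ΔT/ΣR = (111 K − 300 K)/9.483 = -19.9 W/m
(Negative Q' ⇒ heat flows inward; heat gain = 19.9 W/m.)

Q' = 19.9 W/m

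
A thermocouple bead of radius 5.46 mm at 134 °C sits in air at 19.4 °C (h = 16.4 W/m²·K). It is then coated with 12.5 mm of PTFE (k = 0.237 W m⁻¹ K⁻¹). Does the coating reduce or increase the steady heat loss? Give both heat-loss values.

increases: 0.704 → 1.98 W

Critical radius for a sphere: r_cr = 2k/h = 0.0289 m = 2.89 cm.
Outer radius after coating: r₂ = 0.00546 + 0.0125 = 0.01796 m.
Since r₁ < r_cr and r₂ ≤ r_cr, the coating moves toward the maximum at r_cr — heat loss rises.
Bare: R = 1/(4πr₁²h) = 162.8 K/W; Q = 114.6/162.8 = 0.704 W.
Coated: R = R_cond + R_conv = 57.84 K/W; Q = 114.6/57.84 = 1.98 W.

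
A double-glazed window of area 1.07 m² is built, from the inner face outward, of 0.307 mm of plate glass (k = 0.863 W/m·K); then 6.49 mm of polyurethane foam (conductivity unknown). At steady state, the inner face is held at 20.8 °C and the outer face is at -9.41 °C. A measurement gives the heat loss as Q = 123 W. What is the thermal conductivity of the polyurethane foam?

ΣR = ΔT/Q = |20.8 − -9.41|/123 = 0.2456 K/W
Known resistances:
  R_plate glass = L/(kA) = 3.07×10^-4/(0.863·1.07) = 3.325×10^-4 K/W
R_polyurethane foam = ΣR − ΣR_known = 0.2456 − 3.325×10^-4 = 0.2453 K/W
L/(kA) = 0.2453 ⇒ k = 0.00649/(0.2453·1.07) = 0.0247 W/m·K

k = 0.0247 W/m·K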